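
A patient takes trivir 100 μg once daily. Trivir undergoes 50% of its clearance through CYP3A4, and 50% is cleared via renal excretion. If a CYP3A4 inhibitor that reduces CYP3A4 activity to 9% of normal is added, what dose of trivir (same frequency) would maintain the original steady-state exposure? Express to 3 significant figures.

CYP3A4: 0.5 × 0.09 = 0.045
Other: 0.5 (unchanged)
CL_new/CL_old = 0.045 + 0.5 = 0.545.
Css,avg = (dose rate)/CL, so holding Css fixed requires dose ∝ CL: 100 × 0.545 = 54.5 μg.

54.5 μg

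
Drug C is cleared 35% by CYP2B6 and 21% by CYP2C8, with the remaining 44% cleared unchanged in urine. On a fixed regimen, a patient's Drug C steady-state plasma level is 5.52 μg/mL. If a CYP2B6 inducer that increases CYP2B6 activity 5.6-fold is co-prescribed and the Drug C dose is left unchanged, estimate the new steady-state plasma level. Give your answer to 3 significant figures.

CYP2B6: 0.35 × 5.6 = 1.96
CYP2C8: 0.21 (unchanged)
Other: 0.44 (unchanged)
CL_new/CL_old = 1.96 + 0.21 + 0.44 = 2.61.
With dosing unchanged, steady-state plasma level scales as 1/CL: 5.52 / 2.61 = 2.11 μg/mL.

2.11 μg/mL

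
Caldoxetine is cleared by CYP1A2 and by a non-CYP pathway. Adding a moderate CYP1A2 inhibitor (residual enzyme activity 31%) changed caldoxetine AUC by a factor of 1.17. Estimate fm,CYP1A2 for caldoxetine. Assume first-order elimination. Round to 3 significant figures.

0.211

CL'/CL = 1 / 1.17 = 0.8547
0.31·fm + (1 − fm) = 0.8547
fm = (0.8547 − 1) / (0.31 − 1) = 0.211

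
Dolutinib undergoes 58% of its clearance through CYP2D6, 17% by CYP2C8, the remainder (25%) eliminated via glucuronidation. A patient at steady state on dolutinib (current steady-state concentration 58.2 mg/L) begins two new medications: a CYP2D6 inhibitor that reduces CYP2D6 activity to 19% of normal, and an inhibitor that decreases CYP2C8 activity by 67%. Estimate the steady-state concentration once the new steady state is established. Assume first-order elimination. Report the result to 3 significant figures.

The CYP2D6 pathway (58% of clearance) falls to 0.19× activity: 0.58 × 0.19 = 0.1102.
The CYP2C8 pathway (17% of clearance) drops to 0.33× activity: 0.17 × 0.33 = 0.0561.
The remaining 25% of clearance is unaffected.
Relative clearance = 0.1102 + 0.0561 + 0.25 = 0.4163.
New steady-state concentration = 58.2 / 0.4163 = 140 mg/L (concentration scales inversely with clearance).

140 mg/L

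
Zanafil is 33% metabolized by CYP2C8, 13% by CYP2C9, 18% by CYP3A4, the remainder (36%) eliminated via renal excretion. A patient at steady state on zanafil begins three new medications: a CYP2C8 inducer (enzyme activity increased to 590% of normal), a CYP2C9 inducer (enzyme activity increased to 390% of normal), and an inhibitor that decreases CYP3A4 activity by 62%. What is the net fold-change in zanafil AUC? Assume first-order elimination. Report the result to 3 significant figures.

The CYP2C8 pathway (33% of clearance) rises to 5.9× activity: 0.33 × 5.9 = 1.947.
The CYP2C9 pathway (13% of clearance) rises to 3.9× activity: 0.13 × 3.9 = 0.507.
The CYP3A4 pathway (18% of clearance) drops to 0.38× activity: 0.18 × 0.38 = 0.0684.
Non-CYP routes (36%) are unchanged.
New clearance relative to baseline: 1.947 + 0.507 + 0.0684 + 0.36 = 2.8824.
Net AUC ratio = 1 / 2.8824 = 0.347.

0.347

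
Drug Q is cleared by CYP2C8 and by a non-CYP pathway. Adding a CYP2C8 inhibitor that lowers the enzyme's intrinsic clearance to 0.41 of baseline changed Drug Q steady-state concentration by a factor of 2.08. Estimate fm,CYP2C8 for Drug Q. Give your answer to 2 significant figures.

Let fm be the CYP2C8 fraction. New clearance relative to baseline = fm × 0.41 + (1 − fm).
Steady-state concentration ratio = 1 / (new CL fraction), so new CL fraction = 1 / 2.08 = 0.4808.
fm × 0.41 + 1 − fm = 0.4808  ⇒  fm × (0.41 − 1) = −0.5192  ⇒  fm = 0.88.

0.88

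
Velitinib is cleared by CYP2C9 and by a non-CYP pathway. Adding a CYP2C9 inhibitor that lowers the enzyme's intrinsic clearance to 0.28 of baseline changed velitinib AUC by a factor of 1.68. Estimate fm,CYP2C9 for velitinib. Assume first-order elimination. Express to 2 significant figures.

0.56

CL'/CL = 1 / 1.68 = 0.5952
0.28·fm + (1 − fm) = 0.5952
fm = (0.5952 − 1) / (0.28 − 1) = 0.56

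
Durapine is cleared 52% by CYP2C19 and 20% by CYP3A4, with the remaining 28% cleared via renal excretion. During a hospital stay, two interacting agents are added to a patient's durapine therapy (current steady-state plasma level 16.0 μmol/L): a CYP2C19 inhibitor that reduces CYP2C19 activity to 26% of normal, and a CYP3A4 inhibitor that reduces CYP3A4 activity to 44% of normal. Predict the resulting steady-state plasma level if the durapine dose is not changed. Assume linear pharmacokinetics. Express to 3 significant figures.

The CYP2C19 pathway (52% of clearance) is reduced to 0.26× activity: 0.52 × 0.26 = 0.1352.
The CYP3A4 pathway (20% of clearance) falls to 0.44× activity: 0.2 × 0.44 = 0.088.
Non-CYP routes (28%) are unchanged.
CL_new/CL_old = 0.1352 + 0.088 + 0.28 = 0.5032.
Steady-state plasma level ∝ 1/CL: new value = 16.0 / 0.5032 = 31.8 μmol/L.

31.8 μmol/L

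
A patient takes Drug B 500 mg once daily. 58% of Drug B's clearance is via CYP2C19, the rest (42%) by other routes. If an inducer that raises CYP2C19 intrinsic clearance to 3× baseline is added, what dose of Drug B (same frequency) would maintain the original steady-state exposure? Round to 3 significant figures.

CYP2C19: 0.58 × 3 = 1.74
Other: 0.42 (unchanged)
Relative clearance = 1.74 + 0.42 = 2.16.
To maintain the same steady-state level, dose must scale with clearance: new dose = 500 × 2.16 = 1.08 × 10³ mg.

1.08 × 10³ mg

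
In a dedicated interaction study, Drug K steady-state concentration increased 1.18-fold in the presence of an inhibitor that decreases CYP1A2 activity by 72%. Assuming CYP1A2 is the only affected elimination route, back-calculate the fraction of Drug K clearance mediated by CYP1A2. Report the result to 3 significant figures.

Write x for the fraction cleared via CYP1A2. The observed steady-state concentration change means clearance fell to 1/1.18 = 0.8475 of baseline.
Setting x·0.28 + (1 − x) = 0.8475 and solving: x = (0.8475 − 1)/(0.28 − 1) = 0.212.

0.212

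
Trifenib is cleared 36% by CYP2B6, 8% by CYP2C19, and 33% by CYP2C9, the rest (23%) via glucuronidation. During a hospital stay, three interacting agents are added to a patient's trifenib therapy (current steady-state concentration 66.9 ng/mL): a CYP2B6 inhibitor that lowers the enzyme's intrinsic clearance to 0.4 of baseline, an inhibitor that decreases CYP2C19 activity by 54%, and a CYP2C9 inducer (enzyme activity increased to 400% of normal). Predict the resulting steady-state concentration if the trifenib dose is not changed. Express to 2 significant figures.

CYP2B6: 0.36 × 0.4 = 0.144
CYP2C19: 0.08 × 0.46 = 0.0368
CYP2C9: 0.33 × 4 = 1.32
Other: 0.23 (unchanged)
New clearance relative to baseline: 0.144 + 0.0368 + 1.32 + 0.23 = 1.7308.
New steady-state concentration = 66.9 / 1.7308 = 39 ng/mL (concentration scales inversely with clearance).

39 ng/mL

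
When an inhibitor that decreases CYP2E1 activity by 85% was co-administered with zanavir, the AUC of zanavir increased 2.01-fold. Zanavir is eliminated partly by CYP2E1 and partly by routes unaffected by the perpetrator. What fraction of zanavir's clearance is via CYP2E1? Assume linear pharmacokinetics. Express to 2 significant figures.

Write x for the fraction cleared via CYP2E1. The observed AUC change means clearance fell to 1/2.01 = 0.4975 of baseline.
Only the CYP2E1 route changed, so 0.4975 = x·0.15 + (1 − x), giving x = 0.59.

0.59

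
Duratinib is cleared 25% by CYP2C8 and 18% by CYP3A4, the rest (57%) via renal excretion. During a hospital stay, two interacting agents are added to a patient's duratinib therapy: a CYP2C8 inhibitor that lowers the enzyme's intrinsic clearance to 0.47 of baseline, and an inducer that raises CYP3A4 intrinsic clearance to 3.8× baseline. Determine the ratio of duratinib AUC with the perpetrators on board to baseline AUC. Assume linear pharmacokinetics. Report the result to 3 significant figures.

0.729

The CYP2C8 pathway (25% of clearance) falls to 0.47× activity: 0.25 × 0.47 = 0.1175.
The CYP3A4 pathway (18% of clearance) increases to 3.8× activity: 0.18 × 3.8 = 0.684.
The remaining 57% of clearance is unaffected.
New clearance relative to baseline: 0.1175 + 0.684 + 0.57 = 1.3715.
Because AUC varies inversely with clearance, the combined effect is 1 / 1.3715 = 0.729.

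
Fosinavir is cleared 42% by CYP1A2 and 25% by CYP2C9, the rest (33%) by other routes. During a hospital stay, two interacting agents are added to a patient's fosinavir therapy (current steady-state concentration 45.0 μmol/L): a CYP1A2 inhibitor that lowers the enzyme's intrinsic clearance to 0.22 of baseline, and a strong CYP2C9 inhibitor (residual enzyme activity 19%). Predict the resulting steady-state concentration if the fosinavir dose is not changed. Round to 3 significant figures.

CYP1A2: 0.42 × 0.22 = 0.0924
CYP2C9: 0.25 × 0.19 = 0.0475
Other: 0.33 (unchanged)
CL_new/CL_old = 0.0924 + 0.0475 + 0.33 = 0.4699.
Dividing the baseline by the relative clearance: 45.0 / 0.4699 = 95.8 μmol/L.

95.8 μmol/L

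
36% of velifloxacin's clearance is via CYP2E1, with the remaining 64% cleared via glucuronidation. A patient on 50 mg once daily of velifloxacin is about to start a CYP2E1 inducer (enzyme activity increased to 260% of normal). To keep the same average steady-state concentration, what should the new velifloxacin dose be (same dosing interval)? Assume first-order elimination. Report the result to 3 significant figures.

78.8 mg

The CYP2E1 pathway (36% of clearance) rises to 2.6× activity: 0.36 × 2.6 = 0.936.
Non-CYP routes (64%) are unchanged.
CL_new/CL_old = 0.936 + 0.64 = 1.576.
To maintain the same steady-state level, dose must scale with clearance: new dose = 50 × 1.576 = 78.8 mg.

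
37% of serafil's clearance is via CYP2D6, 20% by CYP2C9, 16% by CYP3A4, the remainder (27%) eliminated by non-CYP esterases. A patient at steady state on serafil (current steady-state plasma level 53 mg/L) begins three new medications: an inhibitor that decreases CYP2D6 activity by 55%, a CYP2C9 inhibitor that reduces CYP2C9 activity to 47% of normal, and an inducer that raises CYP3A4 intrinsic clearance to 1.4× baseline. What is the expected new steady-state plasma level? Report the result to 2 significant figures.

70 mg/L

The CYP2D6 pathway (37% of clearance) drops to 0.45× activity: 0.37 × 0.45 = 0.1665.
The CYP2C9 pathway (20% of clearance) falls to 0.47× activity: 0.2 × 0.47 = 0.094.
The CYP3A4 pathway (16% of clearance) increases to 1.4× activity: 0.16 × 1.4 = 0.224.
The remaining 27% of clearance is unaffected.
Relative clearance = 0.1665 + 0.094 + 0.224 + 0.27 = 0.7545.
Dividing the baseline by the relative clearance: 53 / 0.7545 = 70 mg/L.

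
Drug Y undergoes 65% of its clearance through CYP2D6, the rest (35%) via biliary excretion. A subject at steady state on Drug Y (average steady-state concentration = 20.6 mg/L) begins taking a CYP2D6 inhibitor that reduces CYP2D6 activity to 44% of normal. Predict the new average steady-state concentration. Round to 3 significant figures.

CYP2D6: 0.65 × 0.44 = 0.286
Other: 0.35 (unchanged)
New clearance relative to baseline: 0.286 + 0.35 = 0.636.
With dosing unchanged, average steady-state concentration scales as 1/CL: 20.6 / 0.636 = 32.4 mg/L.

32.4 mg/L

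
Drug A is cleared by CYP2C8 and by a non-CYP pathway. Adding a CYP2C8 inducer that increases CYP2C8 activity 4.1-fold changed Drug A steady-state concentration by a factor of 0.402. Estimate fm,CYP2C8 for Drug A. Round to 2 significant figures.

Write x for the fraction cleared via CYP2C8. The observed steady-state concentration change means clearance rose to 1/0.402 = 2.488 of baseline.
Setting x·4.1 + (1 − x) = 2.488 and solving: x = (2.488 − 1)/(4.1 − 1) = 0.48.

0.48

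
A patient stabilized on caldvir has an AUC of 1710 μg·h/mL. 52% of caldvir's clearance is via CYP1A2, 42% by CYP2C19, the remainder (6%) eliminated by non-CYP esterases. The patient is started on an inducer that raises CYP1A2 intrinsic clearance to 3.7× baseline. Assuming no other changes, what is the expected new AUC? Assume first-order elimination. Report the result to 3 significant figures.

CYP1A2: 0.52 × 3.7 = 1.924
CYP2C19: 0.42 (unchanged)
Other: 0.06 (unchanged)
CL_new/CL_old = 1.924 + 0.42 + 0.06 = 2.404.
AUC ∝ 1/CL, so new value = 1710 / 2.404 = 711 μg·h/mL.

711 μg·h/mL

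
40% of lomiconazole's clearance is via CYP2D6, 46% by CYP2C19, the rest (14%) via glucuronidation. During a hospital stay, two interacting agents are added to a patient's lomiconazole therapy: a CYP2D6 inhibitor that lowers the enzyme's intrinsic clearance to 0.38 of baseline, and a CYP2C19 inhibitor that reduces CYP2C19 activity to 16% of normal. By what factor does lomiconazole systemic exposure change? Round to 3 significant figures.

The CYP2D6 pathway (40% of clearance) falls to 0.38× activity: 0.4 × 0.38 = 0.152.
The CYP2C19 pathway (46% of clearance) is reduced to 0.16× activity: 0.46 × 0.16 = 0.0736.
The remaining 14% of clearance is unaffected.
CL_new/CL_old = 0.152 + 0.0736 + 0.14 = 0.3656.
Because systemic exposure varies inversely with clearance, the combined effect is 1 / 0.3656 = 2.74.

2.74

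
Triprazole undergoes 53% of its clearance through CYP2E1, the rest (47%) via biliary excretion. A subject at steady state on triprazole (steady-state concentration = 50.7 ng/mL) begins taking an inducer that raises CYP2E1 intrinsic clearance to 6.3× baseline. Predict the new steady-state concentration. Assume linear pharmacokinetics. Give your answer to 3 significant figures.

The CYP2E1 pathway (53% of clearance) increases to 6.3× activity: 0.53 × 6.3 = 3.339.
Non-CYP routes (47%) are unchanged.
Relative clearance = 3.339 + 0.47 = 3.809.
Steady-state concentration ∝ 1/CL, so new value = 50.7 / 3.809 = 13.3 ng/mL.

13.3 ng/mL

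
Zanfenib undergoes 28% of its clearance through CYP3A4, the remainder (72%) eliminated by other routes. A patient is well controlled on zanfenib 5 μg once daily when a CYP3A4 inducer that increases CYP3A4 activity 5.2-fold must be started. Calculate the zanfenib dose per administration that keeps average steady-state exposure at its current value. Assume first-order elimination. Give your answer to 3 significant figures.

10.9 μg

The CYP3A4 pathway (28% of clearance) rises to 5.2× activity: 0.28 × 5.2 = 1.456.
Non-CYP routes (72%) are unchanged.
New clearance relative to baseline: 1.456 + 0.72 = 2.176.
To maintain the same steady-state level, dose must scale with clearance: new dose = 5 × 2.176 = 10.9 μg.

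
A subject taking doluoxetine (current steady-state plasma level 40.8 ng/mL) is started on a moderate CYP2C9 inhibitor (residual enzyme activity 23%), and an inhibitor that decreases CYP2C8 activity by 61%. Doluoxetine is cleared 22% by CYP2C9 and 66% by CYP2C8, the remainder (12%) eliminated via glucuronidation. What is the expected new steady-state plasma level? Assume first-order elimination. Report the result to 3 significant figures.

95.3 ng/mL

CYP2C9: 0.22 × 0.23 = 0.0506
CYP2C8: 0.66 × 0.39 = 0.2574
Other: 0.12 (unchanged)
Relative clearance = 0.0506 + 0.2574 + 0.12 = 0.428.
Steady-state plasma level ∝ 1/CL: new value = 40.8 / 0.428 = 95.3 ng/mL.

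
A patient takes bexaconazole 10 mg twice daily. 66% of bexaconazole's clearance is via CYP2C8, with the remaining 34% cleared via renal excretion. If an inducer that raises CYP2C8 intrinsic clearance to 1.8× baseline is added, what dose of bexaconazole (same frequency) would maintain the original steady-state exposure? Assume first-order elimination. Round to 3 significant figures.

15.3 mg

The CYP2C8 pathway (66% of clearance) increases to 1.8× activity: 0.66 × 1.8 = 1.188.
The remaining 34% of clearance is unaffected.
CL_new/CL_old = 1.188 + 0.34 = 1.528.
To maintain the same steady-state level, dose must scale with clearance: new dose = 10 × 1.528 = 15.3 mg.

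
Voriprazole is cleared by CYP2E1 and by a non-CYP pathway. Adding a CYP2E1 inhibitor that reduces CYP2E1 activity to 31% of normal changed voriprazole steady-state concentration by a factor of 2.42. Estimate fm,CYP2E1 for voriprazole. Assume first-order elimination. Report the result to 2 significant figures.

CL'/CL = 1 / 2.42 = 0.4132
0.31·fm + (1 − fm) = 0.4132
fm = (0.4132 − 1) / (0.31 − 1) = 0.85

0.85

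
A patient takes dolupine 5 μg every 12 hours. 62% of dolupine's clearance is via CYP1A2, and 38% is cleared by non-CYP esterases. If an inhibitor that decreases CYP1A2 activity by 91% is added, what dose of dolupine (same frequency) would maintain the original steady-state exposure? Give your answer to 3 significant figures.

2.18 μg

CYP1A2: 0.62 × 0.09 = 0.0558
Other: 0.38 (unchanged)
New clearance relative to baseline: 0.0558 + 0.38 = 0.4358.
Css,avg = (dose rate)/CL, so holding Css fixed requires dose ∝ CL: 5 × 0.4358 = 2.18 μg.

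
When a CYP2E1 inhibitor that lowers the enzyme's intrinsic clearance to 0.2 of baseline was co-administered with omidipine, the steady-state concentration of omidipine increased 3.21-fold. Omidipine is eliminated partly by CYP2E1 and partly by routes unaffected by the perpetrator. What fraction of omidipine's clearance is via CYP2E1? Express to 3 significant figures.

Write x for the fraction cleared via CYP2E1. The observed steady-state concentration change means clearance fell to 1/3.21 = 0.3115 of baseline.
Only the CYP2E1 route changed, so 0.3115 = x·0.2 + (1 − x), giving x = 0.861.

0.861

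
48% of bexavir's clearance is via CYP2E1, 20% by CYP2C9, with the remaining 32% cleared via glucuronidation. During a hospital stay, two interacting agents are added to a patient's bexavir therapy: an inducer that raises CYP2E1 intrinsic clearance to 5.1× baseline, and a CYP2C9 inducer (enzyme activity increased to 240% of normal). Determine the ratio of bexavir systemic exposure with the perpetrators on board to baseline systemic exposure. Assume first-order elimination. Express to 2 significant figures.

0.31

The CYP2E1 pathway (48% of clearance) increases to 5.1× activity: 0.48 × 5.1 = 2.448.
The CYP2C9 pathway (20% of clearance) rises to 2.4× activity: 0.2 × 2.4 = 0.48.
Non-CYP routes (32%) are unchanged.
New clearance relative to baseline: 2.448 + 0.48 + 0.32 = 3.248.
Net systemic exposure ratio = 1 / 3.248 = 0.31.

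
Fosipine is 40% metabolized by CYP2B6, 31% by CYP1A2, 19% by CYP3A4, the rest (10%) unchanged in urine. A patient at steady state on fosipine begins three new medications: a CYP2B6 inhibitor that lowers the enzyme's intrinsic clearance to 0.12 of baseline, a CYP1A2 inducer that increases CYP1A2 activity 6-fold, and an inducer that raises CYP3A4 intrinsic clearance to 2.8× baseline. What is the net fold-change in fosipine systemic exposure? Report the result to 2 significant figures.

CYP2B6: 0.4 × 0.12 = 0.048
CYP1A2: 0.31 × 6 = 1.86
CYP3A4: 0.19 × 2.8 = 0.532
Other: 0.1 (unchanged)
Relative clearance = 0.048 + 1.86 + 0.532 + 0.1 = 2.54.
Systemic exposure ∝ 1/CL: fold-change = 1 / 2.54 = 0.39.

0.39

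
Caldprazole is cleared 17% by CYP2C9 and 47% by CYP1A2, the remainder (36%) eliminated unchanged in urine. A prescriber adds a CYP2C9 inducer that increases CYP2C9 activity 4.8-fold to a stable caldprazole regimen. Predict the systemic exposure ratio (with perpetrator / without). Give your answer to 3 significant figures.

0.608

The CYP2C9 pathway (17% of clearance) is boosted to 4.8× activity: 0.17 × 4.8 = 0.816.
CYP1A2 (47%) and the residual 36% are unaffected.
New clearance relative to baseline: 0.816 + 0.47 + 0.36 = 1.646.
Systemic exposure is inversely proportional to clearance, so the fold-change is 1 / 1.646 = 0.608.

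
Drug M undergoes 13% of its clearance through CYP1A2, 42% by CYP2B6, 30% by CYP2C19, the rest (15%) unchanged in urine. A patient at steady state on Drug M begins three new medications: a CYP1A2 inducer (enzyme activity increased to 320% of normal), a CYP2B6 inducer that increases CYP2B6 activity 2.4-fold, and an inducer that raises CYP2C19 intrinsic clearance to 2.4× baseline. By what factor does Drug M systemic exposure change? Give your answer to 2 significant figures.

The CYP1A2 pathway (13% of clearance) rises to 3.2× activity: 0.13 × 3.2 = 0.416.
The CYP2B6 pathway (42% of clearance) rises to 2.4× activity: 0.42 × 2.4 = 1.008.
The CYP2C19 pathway (30% of clearance) rises to 2.4× activity: 0.3 × 2.4 = 0.72.
The remaining 15% of clearance is unaffected.
Relative clearance = 0.416 + 1.008 + 0.72 + 0.15 = 2.294.
Systemic exposure ∝ 1/CL: fold-change = 1 / 2.294 = 0.44.

0.44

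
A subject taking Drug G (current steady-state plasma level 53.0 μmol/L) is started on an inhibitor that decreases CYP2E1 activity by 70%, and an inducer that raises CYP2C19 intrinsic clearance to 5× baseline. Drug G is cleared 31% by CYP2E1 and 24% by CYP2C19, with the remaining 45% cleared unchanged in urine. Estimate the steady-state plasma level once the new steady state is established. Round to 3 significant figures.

30.4 μmol/L

The CYP2E1 pathway (31% of clearance) falls to 0.3× activity: 0.31 × 0.3 = 0.093.
The CYP2C19 pathway (24% of clearance) rises to 5× activity: 0.24 × 5 = 1.2.
Non-CYP routes (45%) are unchanged.
Relative clearance = 0.093 + 1.2 + 0.45 = 1.743.
Dividing the baseline by the relative clearance: 53.0 / 1.743 = 30.4 μmol/L.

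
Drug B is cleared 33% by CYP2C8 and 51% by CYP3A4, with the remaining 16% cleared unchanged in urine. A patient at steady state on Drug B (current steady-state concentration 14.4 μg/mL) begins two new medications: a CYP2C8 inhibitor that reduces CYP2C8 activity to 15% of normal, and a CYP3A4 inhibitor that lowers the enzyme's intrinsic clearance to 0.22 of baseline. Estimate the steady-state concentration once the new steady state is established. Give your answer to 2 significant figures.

45 μg/mL

CYP2C8: 0.33 × 0.15 = 0.0495
CYP3A4: 0.51 × 0.22 = 0.1122
Other: 0.16 (unchanged)
Relative clearance = 0.0495 + 0.1122 + 0.16 = 0.3217.
New steady-state concentration = 14.4 / 0.3217 = 45 μg/mL (concentration scales inversely with clearance).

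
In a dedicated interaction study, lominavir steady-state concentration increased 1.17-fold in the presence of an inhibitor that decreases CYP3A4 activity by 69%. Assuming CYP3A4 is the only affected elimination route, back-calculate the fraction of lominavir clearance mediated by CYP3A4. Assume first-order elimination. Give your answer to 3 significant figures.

Let fm be the CYP3A4 fraction. New clearance relative to baseline = fm × 0.31 + (1 − fm).
Steady-state concentration ratio = 1 / (new CL fraction), so new CL fraction = 1 / 1.17 = 0.8547.
fm × 0.31 + 1 − fm = 0.8547  ⇒  fm × (0.31 − 1) = −0.1453  ⇒  fm = 0.211.

0.211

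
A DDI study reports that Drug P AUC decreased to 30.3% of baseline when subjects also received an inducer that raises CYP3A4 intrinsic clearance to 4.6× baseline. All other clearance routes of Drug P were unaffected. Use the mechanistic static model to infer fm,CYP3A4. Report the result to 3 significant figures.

0.639

Let fm be the CYP3A4 fraction. New clearance relative to baseline = fm × 4.6 + (1 − fm).
AUC ratio = 1 / (new CL fraction), so new CL fraction = 1 / 0.303 = 3.3.
fm × 4.6 + 1 − fm = 3.3  ⇒  fm × (4.6 − 1) = 2.3  ⇒  fm = 0.639.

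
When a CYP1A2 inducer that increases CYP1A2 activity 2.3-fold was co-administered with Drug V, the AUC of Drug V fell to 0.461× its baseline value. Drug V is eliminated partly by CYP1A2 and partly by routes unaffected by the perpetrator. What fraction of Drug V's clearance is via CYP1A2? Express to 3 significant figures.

CL'/CL = 1 / 0.461 = 2.169
2.3·fm + (1 − fm) = 2.169
fm = (2.169 − 1) / (2.3 − 1) = 0.899

0.899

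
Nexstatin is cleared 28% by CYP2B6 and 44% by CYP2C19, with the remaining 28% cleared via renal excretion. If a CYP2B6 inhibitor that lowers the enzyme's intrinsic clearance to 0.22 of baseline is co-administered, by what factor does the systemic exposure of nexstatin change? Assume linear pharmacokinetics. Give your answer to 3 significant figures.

1.28

CYP2B6: 0.28 × 0.22 = 0.0616
CYP2C19: 0.44 (unchanged)
Other: 0.28 (unchanged)
CL_new/CL_old = 0.0616 + 0.44 + 0.28 = 0.7816.
Systemic exposure is inversely proportional to clearance, so the fold-change is 1 / 0.7816 = 1.28.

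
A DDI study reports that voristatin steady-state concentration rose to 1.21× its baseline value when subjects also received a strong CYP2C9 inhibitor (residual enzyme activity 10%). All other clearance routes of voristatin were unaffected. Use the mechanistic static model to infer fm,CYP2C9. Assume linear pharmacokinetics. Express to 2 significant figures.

0.19

CL'/CL = 1 / 1.21 = 0.8264
0.1·fm + (1 − fm) = 0.8264
fm = (0.8264 − 1) / (0.1 − 1) = 0.19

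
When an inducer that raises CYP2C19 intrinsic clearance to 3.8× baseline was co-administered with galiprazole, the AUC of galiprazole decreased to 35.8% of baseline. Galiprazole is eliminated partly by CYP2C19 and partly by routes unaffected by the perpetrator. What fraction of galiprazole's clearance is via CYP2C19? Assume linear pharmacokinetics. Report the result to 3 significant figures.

Write x for the fraction cleared via CYP2C19. The observed AUC change means clearance rose to 1/0.358 = 2.793 of baseline.
Only the CYP2C19 route changed, so 2.793 = x·3.8 + (1 − x), giving x = 0.640.

0.640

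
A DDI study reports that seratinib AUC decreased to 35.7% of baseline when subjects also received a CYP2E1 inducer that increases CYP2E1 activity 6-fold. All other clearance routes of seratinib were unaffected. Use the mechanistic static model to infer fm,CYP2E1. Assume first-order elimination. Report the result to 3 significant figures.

Let fm be the CYP2E1 fraction. New clearance relative to baseline = fm × 6 + (1 − fm).
AUC ratio = 1 / (new CL fraction), so new CL fraction = 1 / 0.357 = 2.801.
fm × 6 + 1 − fm = 2.801  ⇒  fm × (6 − 1) = 1.801  ⇒  fm = 0.360.

0.360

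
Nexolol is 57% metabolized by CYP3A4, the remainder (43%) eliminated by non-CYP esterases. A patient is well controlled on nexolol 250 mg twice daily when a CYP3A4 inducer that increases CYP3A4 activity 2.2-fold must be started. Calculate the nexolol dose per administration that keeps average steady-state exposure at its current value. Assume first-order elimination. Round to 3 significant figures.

The CYP3A4 pathway (57% of clearance) increases to 2.2× activity: 0.57 × 2.2 = 1.254.
Non-CYP routes (43%) are unchanged.
CL_new/CL_old = 1.254 + 0.43 = 1.684.
To maintain the same steady-state level, dose must scale with clearance: new dose = 250 × 1.684 = 421 mg.

421 mg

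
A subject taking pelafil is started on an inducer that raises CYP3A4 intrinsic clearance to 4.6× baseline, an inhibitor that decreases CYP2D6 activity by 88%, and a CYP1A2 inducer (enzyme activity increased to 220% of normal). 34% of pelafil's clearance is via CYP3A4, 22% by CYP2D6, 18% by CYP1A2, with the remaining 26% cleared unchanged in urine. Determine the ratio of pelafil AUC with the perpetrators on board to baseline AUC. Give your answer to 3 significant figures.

0.445

CYP3A4: 0.34 × 4.6 = 1.564
CYP2D6: 0.22 × 0.12 = 0.0264
CYP1A2: 0.18 × 2.2 = 0.396
Other: 0.26 (unchanged)
New clearance relative to baseline: 1.564 + 0.0264 + 0.396 + 0.26 = 2.2464.
Net AUC ratio = 1 / 2.2464 = 0.445.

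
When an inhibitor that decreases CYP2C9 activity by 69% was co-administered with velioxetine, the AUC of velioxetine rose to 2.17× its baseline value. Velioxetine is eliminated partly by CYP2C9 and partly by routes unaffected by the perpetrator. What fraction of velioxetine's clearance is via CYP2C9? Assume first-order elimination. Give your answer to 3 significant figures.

0.781

Let fm be the CYP2C9 fraction. New clearance relative to baseline = fm × 0.31 + (1 − fm).
AUC ratio = 1 / (new CL fraction), so new CL fraction = 1 / 2.17 = 0.4608.
fm × 0.31 + 1 − fm = 0.4608  ⇒  fm × (0.31 − 1) = −0.5392  ⇒  fm = 0.781.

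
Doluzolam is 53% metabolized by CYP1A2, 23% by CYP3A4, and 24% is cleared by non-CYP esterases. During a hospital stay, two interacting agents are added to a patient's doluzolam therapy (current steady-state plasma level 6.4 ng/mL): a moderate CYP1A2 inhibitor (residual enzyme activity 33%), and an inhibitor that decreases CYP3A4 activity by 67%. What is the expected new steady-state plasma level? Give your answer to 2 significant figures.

The CYP1A2 pathway (53% of clearance) drops to 0.33× activity: 0.53 × 0.33 = 0.1749.
The CYP3A4 pathway (23% of clearance) falls to 0.33× activity: 0.23 × 0.33 = 0.0759.
The remaining 24% of clearance is unaffected.
Relative clearance = 0.1749 + 0.0759 + 0.24 = 0.4908.
Dividing the baseline by the relative clearance: 6.4 / 0.4908 = 13 ng/mL.

13 ng/mL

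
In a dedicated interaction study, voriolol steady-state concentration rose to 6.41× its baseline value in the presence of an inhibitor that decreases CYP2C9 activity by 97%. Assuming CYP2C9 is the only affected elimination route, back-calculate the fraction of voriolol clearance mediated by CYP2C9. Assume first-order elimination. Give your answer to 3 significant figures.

Let x = fm,CYP2C9. Because steady-state concentration ∝ 1/CL, relative clearance fell to 1/6.41 = 0.156.
Only the CYP2C9 route changed, so 0.156 = x·0.03 + (1 − x), giving x = 0.870.

0.870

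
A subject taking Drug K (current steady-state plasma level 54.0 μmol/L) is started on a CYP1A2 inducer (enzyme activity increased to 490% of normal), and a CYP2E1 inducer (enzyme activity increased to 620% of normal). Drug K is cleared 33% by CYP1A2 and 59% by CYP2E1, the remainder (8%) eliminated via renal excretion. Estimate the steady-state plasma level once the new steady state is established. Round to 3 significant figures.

10.1 μmol/L

The CYP1A2 pathway (33% of clearance) increases to 4.9× activity: 0.33 × 4.9 = 1.617.
The CYP2E1 pathway (59% of clearance) is boosted to 6.2× activity: 0.59 × 6.2 = 3.658.
Non-CYP routes (8%) are unchanged.
Relative clearance = 1.617 + 3.658 + 0.08 = 5.355.
Dividing the baseline by the relative clearance: 54.0 / 5.355 = 10.1 μmol/L.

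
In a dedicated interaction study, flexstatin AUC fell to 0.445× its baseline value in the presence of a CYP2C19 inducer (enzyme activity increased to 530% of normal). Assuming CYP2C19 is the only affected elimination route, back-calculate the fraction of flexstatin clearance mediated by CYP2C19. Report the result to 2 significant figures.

CL'/CL = 1 / 0.445 = 2.247
5.3·fm + (1 − fm) = 2.247
fm = (2.247 − 1) / (5.3 − 1) = 0.29

0.29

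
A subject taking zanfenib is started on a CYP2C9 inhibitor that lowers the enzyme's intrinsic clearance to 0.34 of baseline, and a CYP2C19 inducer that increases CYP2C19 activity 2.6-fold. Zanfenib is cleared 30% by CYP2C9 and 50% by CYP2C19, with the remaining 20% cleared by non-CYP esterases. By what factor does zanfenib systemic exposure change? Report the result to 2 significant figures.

0.62

The CYP2C9 pathway (30% of clearance) falls to 0.34× activity: 0.3 × 0.34 = 0.102.
The CYP2C19 pathway (50% of clearance) rises to 2.6× activity: 0.5 × 2.6 = 1.3.
Non-CYP routes (20%) are unchanged.
New clearance relative to baseline: 0.102 + 1.3 + 0.2 = 1.602.
Net systemic exposure ratio = 1 / 1.602 = 0.62.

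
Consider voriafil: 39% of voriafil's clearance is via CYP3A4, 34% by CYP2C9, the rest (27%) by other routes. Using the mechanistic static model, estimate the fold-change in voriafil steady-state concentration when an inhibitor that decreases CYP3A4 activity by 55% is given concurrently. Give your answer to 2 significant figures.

The CYP3A4 pathway (39% of clearance) falls to 0.45× activity: 0.39 × 0.45 = 0.1755.
CYP2C9 (34%) and the residual 27% are unaffected.
New clearance relative to baseline: 0.1755 + 0.34 + 0.27 = 0.7855.
Since steady-state concentration ∝ 1/CL, the ratio is 1 / 0.7855 = 1.3.

1.3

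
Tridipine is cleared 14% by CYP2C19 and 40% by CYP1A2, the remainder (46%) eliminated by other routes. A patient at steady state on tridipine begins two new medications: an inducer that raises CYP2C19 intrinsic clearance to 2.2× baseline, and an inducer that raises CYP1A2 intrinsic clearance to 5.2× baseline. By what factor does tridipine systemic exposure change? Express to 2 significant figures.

The CYP2C19 pathway (14% of clearance) is boosted to 2.2× activity: 0.14 × 2.2 = 0.308.
The CYP1A2 pathway (40% of clearance) rises to 5.2× activity: 0.4 × 5.2 = 2.08.
Non-CYP routes (46%) are unchanged.
New clearance relative to baseline: 0.308 + 2.08 + 0.46 = 2.848.
Net systemic exposure ratio = 1 / 2.848 = 0.35.

0.35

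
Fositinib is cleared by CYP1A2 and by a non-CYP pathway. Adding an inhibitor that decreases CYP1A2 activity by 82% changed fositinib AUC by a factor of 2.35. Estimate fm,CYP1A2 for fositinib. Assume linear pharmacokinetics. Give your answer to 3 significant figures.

Write x for the fraction cleared via CYP1A2. The observed AUC change means clearance fell to 1/2.35 = 0.4255 of baseline.
Setting x·0.18 + (1 − x) = 0.4255 and solving: x = (0.4255 − 1)/(0.18 − 1) = 0.701.

0.701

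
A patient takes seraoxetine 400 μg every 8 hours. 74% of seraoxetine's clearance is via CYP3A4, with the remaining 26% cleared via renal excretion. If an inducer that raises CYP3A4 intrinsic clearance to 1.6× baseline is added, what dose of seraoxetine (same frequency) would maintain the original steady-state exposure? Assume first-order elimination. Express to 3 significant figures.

The CYP3A4 pathway (74% of clearance) increases to 1.6× activity: 0.74 × 1.6 = 1.184.
Non-CYP routes (26%) are unchanged.
Relative clearance = 1.184 + 0.26 = 1.444.
To maintain the same steady-state level, dose must scale with clearance: new dose = 400 × 1.444 = 578 μg.

578 μg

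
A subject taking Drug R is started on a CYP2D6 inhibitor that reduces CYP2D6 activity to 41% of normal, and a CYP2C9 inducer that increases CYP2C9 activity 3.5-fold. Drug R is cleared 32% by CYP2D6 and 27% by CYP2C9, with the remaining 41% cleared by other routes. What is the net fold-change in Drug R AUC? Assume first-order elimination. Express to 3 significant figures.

0.673

The CYP2D6 pathway (32% of clearance) is reduced to 0.41× activity: 0.32 × 0.41 = 0.1312.
The CYP2C9 pathway (27% of clearance) is boosted to 3.5× activity: 0.27 × 3.5 = 0.945.
Non-CYP routes (41%) are unchanged.
Relative clearance = 0.1312 + 0.945 + 0.41 = 1.4862.
Because AUC varies inversely with clearance, the combined effect is 1 / 1.4862 = 0.673.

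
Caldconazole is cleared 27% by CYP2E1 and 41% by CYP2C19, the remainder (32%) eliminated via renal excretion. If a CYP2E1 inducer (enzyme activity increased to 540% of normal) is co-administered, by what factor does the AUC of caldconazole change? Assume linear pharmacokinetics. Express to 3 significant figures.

The CYP2E1 pathway (27% of clearance) increases to 5.4× activity: 0.27 × 5.4 = 1.458.
CYP2C19 (41%) and the residual 32% are unaffected.
New clearance relative to baseline: 1.458 + 0.41 + 0.32 = 2.188.
AUC is inversely proportional to clearance, so the fold-change is 1 / 2.188 = 0.457.

0.457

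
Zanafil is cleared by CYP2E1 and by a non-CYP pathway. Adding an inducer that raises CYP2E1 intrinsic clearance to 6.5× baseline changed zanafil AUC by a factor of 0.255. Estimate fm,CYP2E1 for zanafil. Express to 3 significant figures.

Let fm be the CYP2E1 fraction. New clearance relative to baseline = fm × 6.5 + (1 − fm).
AUC ratio = 1 / (new CL fraction), so new CL fraction = 1 / 0.255 = 3.922.
fm × 6.5 + 1 − fm = 3.922  ⇒  fm × (6.5 − 1) = 2.922  ⇒  fm = 0.531.

0.531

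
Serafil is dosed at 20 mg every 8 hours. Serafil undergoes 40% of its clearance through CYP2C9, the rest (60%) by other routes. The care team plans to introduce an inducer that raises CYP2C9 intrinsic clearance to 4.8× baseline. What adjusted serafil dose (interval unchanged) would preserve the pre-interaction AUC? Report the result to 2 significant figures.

The CYP2C9 pathway (40% of clearance) increases to 4.8× activity: 0.4 × 4.8 = 1.92.
The remaining 60% of clearance is unaffected.
New clearance relative to baseline: 1.92 + 0.6 = 2.52.
Css,avg = (dose rate)/CL, so holding Css fixed requires dose ∝ CL: 20 × 2.52 = 50 mg.

50 mg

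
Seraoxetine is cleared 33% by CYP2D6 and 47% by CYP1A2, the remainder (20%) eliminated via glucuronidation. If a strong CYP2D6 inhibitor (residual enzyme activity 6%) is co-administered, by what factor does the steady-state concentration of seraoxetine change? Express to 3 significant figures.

1.45

CYP2D6: 0.33 × 0.06 = 0.0198
CYP1A2: 0.47 (unchanged)
Other: 0.2 (unchanged)
New clearance relative to baseline: 0.0198 + 0.47 + 0.2 = 0.6898.
Steady-state concentration is inversely proportional to clearance, so the fold-change is 1 / 0.6898 = 1.45.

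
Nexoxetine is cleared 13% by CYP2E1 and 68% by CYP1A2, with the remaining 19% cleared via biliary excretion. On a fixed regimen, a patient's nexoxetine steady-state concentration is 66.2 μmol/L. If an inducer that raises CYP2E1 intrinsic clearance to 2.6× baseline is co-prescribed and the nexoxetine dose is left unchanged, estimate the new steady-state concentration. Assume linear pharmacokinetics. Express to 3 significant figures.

54.8 μmol/L

CYP2E1: 0.13 × 2.6 = 0.338
CYP1A2: 0.68 (unchanged)
Other: 0.19 (unchanged)
New clearance relative to baseline: 0.338 + 0.68 + 0.19 = 1.208.
New steady-state concentration = baseline ÷ relative clearance = 66.2 / 1.208 = 54.8 μmol/L.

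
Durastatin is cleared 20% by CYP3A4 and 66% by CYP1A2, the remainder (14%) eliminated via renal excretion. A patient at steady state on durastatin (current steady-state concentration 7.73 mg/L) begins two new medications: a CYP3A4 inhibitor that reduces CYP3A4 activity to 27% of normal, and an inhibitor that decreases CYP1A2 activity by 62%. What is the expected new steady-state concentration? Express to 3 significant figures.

The CYP3A4 pathway (20% of clearance) drops to 0.27× activity: 0.2 × 0.27 = 0.054.
The CYP1A2 pathway (66% of clearance) drops to 0.38× activity: 0.66 × 0.38 = 0.2508.
Non-CYP routes (14%) are unchanged.
Relative clearance = 0.054 + 0.2508 + 0.14 = 0.4448.
Steady-state concentration ∝ 1/CL: new value = 7.73 / 0.4448 = 17.4 mg/L.

17.4 mg/L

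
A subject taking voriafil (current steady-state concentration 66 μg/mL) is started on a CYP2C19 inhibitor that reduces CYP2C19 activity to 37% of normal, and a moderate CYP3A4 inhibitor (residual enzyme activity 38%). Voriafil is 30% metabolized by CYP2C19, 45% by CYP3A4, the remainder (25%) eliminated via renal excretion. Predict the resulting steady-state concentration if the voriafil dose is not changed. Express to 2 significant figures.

CYP2C19: 0.3 × 0.37 = 0.111
CYP3A4: 0.45 × 0.38 = 0.171
Other: 0.25 (unchanged)
Relative clearance = 0.111 + 0.171 + 0.25 = 0.532.
Steady-state concentration ∝ 1/CL: new value = 66 / 0.532 = 1.2 × 10² μg/mL.

1.2 × 10² μg/mL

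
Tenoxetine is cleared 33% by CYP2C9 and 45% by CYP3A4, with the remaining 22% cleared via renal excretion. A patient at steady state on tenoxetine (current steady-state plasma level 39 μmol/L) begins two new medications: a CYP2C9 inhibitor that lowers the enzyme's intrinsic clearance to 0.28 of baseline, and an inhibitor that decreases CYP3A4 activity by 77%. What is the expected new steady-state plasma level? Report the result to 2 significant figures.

94 μmol/L

The CYP2C9 pathway (33% of clearance) drops to 0.28× activity: 0.33 × 0.28 = 0.0924.
The CYP3A4 pathway (45% of clearance) drops to 0.23× activity: 0.45 × 0.23 = 0.1035.
Non-CYP routes (22%) are unchanged.
New clearance relative to baseline: 0.0924 + 0.1035 + 0.22 = 0.4159.
Dividing the baseline by the relative clearance: 39 / 0.4159 = 94 μmol/L.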